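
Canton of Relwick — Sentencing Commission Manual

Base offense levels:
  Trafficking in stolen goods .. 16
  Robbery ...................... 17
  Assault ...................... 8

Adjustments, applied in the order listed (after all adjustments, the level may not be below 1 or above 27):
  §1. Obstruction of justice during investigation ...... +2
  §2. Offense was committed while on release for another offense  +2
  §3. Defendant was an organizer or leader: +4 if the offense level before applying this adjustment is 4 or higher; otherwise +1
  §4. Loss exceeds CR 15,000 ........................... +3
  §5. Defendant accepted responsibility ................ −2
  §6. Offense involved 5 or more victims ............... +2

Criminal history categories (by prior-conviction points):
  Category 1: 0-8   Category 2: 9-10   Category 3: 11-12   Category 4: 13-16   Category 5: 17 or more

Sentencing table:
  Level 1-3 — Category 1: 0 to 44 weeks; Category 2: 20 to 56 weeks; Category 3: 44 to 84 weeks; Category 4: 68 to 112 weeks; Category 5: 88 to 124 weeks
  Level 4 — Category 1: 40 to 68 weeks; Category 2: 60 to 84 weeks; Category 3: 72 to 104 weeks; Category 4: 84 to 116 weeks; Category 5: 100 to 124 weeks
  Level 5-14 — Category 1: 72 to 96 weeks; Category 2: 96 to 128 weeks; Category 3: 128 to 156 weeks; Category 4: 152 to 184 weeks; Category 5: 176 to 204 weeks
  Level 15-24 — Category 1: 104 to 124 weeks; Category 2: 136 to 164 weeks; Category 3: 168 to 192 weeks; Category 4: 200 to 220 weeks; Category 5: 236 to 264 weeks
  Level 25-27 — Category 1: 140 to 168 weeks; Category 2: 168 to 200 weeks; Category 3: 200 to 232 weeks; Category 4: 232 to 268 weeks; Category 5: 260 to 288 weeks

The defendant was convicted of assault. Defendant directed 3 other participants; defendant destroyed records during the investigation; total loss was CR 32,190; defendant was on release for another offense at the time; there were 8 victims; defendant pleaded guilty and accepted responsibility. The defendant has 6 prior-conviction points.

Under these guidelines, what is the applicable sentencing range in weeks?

104-124 weeks

Base offense level for assault: 8.
§1 applies: 8 + 2 = 10.
§2 applies: 10 + 2 = 12.
§3 applies (level before this adjustment is 12 ≥ 4, so +4): 12 + 4 = 16.
§4 applies: 16 + 3 = 19.
§5 applies: 19 − 2 = 17.
§6 applies: 17 + 2 = 19.
Final offense level: 19.
Criminal history: 6 prior points → Category 1 (0-8).
Level 19 falls in the 15-24 band.
Grid: Level 15-24 × Category 1 = 104-124 weeks.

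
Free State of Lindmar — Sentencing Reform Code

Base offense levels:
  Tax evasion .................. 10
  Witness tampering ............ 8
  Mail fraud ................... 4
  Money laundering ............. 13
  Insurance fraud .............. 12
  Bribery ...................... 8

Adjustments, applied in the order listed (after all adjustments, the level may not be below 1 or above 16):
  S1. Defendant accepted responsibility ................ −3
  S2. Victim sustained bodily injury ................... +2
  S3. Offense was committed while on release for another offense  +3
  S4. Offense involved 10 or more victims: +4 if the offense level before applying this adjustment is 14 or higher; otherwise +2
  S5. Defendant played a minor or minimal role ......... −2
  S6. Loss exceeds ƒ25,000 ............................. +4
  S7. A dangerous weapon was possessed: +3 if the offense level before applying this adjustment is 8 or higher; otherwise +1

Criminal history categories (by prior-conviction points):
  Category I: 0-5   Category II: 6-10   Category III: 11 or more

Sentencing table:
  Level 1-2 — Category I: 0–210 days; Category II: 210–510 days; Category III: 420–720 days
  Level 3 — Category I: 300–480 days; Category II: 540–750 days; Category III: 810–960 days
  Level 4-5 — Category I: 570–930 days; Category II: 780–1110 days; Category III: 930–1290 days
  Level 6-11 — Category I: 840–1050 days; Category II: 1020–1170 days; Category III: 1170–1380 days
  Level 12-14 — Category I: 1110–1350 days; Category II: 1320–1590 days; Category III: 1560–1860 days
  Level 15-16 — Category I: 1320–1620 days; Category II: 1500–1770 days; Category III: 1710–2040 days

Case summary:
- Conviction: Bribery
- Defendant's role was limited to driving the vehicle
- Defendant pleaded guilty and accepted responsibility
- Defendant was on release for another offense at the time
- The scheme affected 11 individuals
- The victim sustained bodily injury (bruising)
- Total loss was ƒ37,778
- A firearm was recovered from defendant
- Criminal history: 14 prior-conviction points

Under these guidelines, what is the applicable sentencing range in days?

Base offense level for bribery: 8.
S1 applies: 8 − 3 = 5.
S2 applies: 5 + 2 = 7.
S3 applies: 7 + 3 = 10.
S4 applies (level before this adjustment is 10 < 14, so +2): 10 + 2 = 12.
S5 applies: 12 − 2 = 10.
S6 applies: 10 + 4 = 14.
S7 applies (level before this adjustment is 14 ≥ 8, so +3): 14 + 3 = 17.
Level 17 exceeds the maximum of 16; capped at 16.
Final offense level: 16.
Criminal history: 14 prior points → Category III (11+).
Level 16 falls in the 15-16 band.
Grid: Level 15-16 × Category III = 1710-2040 days.

1710-2040 days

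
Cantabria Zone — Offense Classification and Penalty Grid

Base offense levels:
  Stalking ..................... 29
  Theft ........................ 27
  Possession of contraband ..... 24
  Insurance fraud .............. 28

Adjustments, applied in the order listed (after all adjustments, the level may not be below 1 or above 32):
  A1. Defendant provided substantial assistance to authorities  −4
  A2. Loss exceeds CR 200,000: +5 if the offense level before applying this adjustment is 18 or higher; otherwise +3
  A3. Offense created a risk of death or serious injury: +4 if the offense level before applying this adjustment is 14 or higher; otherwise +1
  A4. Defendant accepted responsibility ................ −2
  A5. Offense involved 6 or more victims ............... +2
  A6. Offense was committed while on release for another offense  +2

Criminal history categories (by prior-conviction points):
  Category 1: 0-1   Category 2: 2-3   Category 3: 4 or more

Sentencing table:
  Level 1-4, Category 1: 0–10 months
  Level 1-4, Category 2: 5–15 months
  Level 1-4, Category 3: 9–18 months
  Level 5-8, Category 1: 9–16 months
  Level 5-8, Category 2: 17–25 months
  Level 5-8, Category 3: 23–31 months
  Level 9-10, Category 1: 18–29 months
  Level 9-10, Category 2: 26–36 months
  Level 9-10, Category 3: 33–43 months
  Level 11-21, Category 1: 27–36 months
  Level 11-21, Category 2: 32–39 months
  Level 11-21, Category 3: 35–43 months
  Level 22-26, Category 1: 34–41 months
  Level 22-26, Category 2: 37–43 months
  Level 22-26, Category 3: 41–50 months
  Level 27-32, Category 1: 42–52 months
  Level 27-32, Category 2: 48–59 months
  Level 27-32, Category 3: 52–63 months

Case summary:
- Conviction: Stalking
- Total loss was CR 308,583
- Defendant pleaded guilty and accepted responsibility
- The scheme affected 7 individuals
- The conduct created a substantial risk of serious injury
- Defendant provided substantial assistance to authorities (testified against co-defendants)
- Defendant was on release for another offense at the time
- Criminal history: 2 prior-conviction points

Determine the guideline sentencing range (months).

Base offense level for stalking: 29.
A1 applies: 29 − 4 = 25.
A2 applies (level before this adjustment is 25 ≥ 18, so +5): 25 + 5 = 30.
A3 applies (level before this adjustment is 30 ≥ 14, so +4): 30 + 4 = 34.
A4 applies: 34 − 2 = 32.
A5 applies: 32 + 2 = 34.
A6 applies: 34 + 2 = 36.
Level 36 exceeds the maximum of 32; capped at 32.
Final offense level: 32.
Criminal history: 2 prior points → Category 2 (2-3).
Level 32 falls in the 27-32 band.
Grid: Level 27-32 × Category 2 = 48-59 months.

48-59 months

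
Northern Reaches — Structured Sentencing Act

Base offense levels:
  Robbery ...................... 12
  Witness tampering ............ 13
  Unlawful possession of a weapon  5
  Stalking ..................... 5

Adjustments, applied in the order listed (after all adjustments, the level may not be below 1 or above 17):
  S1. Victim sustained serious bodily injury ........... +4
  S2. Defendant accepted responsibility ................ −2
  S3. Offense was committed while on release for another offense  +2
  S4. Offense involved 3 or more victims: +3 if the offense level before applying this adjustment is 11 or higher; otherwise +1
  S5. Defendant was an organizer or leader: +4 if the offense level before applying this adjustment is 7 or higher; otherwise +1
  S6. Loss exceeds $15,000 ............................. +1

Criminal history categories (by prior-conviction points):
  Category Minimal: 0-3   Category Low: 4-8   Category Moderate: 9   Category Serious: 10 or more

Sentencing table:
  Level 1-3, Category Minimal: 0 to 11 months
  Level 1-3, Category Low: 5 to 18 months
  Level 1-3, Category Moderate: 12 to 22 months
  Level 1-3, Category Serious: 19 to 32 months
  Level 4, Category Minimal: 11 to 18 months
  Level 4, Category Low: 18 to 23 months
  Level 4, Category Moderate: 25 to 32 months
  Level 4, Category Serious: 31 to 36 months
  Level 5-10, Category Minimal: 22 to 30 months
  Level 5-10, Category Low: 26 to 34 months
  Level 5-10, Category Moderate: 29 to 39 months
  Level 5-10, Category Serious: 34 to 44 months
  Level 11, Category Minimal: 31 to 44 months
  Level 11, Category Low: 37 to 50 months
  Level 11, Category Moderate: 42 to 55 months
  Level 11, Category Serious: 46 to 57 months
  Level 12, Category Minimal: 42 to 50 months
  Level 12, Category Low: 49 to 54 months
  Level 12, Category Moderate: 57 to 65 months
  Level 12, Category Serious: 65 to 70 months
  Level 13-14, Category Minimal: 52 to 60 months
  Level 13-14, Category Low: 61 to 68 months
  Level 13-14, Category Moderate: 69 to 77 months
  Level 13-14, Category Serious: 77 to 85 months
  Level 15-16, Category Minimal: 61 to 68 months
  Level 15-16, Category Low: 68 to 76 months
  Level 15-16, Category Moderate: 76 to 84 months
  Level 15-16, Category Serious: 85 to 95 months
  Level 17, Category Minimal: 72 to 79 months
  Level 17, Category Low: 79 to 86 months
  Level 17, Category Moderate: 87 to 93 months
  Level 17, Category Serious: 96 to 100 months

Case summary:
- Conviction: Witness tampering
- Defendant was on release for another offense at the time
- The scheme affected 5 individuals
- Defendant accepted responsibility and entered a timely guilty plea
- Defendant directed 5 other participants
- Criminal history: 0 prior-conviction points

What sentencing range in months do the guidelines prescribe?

Base offense level for witness tampering: 13.
S2 applies: 13 − 2 = 11.
S3 applies: 11 + 2 = 13.
S4 applies (level before this adjustment is 13 ≥ 11, so +3): 13 + 3 = 16.
S5 applies (level before this adjustment is 16 ≥ 7, so +4): 16 + 4 = 20.
Level 20 exceeds the maximum of 17; capped at 17.
Final offense level: 17.
Criminal history: 0 prior points → Category Minimal (0-3).
Level 17 falls in the 17 band.
Grid: Level 17 × Category Minimal = 72-79 months.

72-79 months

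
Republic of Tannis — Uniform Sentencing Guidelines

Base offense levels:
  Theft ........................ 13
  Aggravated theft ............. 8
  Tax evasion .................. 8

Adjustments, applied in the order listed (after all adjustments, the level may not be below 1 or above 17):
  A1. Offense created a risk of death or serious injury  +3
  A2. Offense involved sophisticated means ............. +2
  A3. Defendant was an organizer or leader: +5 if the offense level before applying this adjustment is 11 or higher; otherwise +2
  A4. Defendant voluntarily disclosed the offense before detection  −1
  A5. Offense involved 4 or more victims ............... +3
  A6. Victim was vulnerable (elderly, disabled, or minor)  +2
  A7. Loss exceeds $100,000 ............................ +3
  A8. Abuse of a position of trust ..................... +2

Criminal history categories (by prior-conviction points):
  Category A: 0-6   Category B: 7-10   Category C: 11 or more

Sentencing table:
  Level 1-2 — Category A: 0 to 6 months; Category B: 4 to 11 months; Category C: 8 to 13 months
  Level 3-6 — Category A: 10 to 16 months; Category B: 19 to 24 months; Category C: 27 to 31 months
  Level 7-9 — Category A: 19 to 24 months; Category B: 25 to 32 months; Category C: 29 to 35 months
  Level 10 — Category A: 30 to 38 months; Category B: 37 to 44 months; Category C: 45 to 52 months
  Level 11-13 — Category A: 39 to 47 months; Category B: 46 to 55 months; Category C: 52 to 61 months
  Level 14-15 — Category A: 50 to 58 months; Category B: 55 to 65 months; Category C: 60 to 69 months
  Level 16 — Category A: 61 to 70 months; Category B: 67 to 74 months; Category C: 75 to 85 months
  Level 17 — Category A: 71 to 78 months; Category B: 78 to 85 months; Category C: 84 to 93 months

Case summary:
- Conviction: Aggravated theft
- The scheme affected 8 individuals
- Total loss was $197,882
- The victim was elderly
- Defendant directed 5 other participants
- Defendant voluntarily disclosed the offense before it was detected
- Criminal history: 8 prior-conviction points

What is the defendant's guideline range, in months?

Base offense level for aggravated theft: 8.
A2 does not apply.
A3 applies (level before this adjustment is 8 < 11, so +2): 8 + 2 = 10.
A4 applies: 10 − 1 = 9.
A5 applies: 9 + 3 = 12.
A6 applies: 12 + 2 = 14.
A7 applies: 14 + 3 = 17.
Final offense level: 17.
Criminal history: 8 prior points → Category B (7-10).
Level 17 falls in the 17 band.
Grid: Level 17 × Category B = 78-85 months.

78-85 months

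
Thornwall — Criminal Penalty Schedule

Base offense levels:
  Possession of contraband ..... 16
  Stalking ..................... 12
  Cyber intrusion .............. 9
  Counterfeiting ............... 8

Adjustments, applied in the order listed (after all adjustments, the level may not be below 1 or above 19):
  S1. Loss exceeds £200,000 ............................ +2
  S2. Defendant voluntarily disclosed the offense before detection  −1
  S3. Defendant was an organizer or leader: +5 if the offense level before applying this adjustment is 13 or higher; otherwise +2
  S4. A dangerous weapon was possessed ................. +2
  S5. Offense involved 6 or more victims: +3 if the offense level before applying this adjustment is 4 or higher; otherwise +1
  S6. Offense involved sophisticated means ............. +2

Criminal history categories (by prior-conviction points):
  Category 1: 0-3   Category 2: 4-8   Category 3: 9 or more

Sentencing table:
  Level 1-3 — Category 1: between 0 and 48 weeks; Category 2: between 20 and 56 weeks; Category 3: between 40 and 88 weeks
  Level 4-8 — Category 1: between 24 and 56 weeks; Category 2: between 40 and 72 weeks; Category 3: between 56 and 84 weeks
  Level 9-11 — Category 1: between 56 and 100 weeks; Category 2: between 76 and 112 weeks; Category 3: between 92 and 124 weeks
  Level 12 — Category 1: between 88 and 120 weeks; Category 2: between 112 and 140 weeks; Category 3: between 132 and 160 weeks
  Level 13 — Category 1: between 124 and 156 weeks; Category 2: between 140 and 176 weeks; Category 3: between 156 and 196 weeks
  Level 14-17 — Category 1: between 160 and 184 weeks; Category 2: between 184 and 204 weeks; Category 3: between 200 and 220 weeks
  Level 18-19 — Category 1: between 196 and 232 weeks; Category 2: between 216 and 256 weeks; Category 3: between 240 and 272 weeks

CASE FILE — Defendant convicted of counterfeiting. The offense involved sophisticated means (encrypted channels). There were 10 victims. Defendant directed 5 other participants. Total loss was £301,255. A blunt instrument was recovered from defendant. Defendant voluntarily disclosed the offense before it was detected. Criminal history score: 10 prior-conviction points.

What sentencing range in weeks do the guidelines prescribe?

Base offense level for counterfeiting: 8.
S1 applies: 8 + 2 = 10.
S2 applies: 10 − 1 = 9.
S3 applies (level before this adjustment is 9 < 13, so +2): 9 + 2 = 11.
S4 applies: 11 + 2 = 13.
S5 applies (level before this adjustment is 13 ≥ 4, so +3): 13 + 3 = 16.
S6 applies: 16 + 2 = 18.
Final offense level: 18.
Criminal history: 10 prior points → Category 3 (9+).
Level 18 falls in the 18-19 band.
Grid: Level 18-19 × Category 3 = 240-272 weeks.

240-272 weeks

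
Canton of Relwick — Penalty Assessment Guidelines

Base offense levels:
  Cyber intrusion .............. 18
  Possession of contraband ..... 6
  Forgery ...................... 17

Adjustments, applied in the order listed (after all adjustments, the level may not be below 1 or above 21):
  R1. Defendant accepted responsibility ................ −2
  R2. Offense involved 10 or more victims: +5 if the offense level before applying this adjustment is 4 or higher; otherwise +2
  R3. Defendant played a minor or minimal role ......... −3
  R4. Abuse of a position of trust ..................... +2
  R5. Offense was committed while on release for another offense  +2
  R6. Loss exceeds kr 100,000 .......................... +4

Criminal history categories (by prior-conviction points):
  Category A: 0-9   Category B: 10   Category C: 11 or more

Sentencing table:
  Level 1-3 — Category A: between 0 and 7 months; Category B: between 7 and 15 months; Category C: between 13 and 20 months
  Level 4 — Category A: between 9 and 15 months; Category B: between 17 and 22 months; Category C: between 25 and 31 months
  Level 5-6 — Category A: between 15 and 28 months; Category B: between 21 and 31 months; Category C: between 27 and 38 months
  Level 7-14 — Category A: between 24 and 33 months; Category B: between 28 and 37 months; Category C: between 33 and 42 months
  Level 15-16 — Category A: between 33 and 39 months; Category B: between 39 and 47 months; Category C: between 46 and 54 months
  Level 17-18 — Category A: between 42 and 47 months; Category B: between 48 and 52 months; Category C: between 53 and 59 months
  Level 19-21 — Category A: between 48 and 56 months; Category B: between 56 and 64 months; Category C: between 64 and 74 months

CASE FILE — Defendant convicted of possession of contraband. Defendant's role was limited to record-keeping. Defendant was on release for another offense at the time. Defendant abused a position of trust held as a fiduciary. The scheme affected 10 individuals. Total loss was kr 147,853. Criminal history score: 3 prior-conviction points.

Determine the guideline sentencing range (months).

Base offense level for possession of contraband: 6.
R2 applies (level before this adjustment is 6 ≥ 4, so +5): 6 + 5 = 11.
R3 applies: 11 − 3 = 8.
R4 applies: 8 + 2 = 10.
R5 applies: 10 + 2 = 12.
R6 applies: 12 + 4 = 16.
Final offense level: 16.
Criminal history: 3 prior points → Category A (0-9).
Level 16 falls in the 15-16 band.
Grid: Level 15-16 × Category A = 33-39 months.

33-39 months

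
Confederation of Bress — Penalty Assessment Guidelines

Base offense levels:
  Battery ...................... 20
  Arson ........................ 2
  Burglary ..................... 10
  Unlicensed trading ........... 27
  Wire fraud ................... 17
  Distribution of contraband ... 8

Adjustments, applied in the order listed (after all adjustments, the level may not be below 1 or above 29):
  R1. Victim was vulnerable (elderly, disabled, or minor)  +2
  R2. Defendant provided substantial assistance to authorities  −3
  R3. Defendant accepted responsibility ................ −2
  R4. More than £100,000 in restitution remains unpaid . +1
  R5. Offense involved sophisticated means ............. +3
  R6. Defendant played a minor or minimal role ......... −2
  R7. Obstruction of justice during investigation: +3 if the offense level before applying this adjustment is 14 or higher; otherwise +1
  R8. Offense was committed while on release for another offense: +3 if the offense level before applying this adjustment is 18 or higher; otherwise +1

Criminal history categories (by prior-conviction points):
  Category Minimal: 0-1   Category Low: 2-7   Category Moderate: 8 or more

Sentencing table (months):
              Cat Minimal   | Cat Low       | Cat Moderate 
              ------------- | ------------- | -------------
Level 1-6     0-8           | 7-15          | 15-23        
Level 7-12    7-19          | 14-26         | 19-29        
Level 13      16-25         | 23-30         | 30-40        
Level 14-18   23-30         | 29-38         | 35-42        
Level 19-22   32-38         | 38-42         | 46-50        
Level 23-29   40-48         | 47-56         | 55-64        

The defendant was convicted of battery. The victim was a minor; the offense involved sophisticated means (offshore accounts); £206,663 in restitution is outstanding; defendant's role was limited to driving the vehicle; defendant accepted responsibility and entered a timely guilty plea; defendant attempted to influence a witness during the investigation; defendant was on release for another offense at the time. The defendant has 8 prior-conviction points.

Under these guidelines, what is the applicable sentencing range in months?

55-64 months

Base offense level for battery: 20.
R1 applies: 20 + 2 = 22.
R2 does not apply.
R3 applies: 22 − 2 = 20.
R4 applies: 20 + 1 = 21.
R5 applies: 21 + 3 = 24.
R6 applies: 24 − 2 = 22.
R7 applies (level before this adjustment is 22 ≥ 14, so +3): 22 + 3 = 25.
R8 applies (level before this adjustment is 25 ≥ 18, so +3): 25 + 3 = 28.
Final offense level: 28.
Criminal history: 8 prior points → Category Moderate (8+).
Level 28 falls in the 23-29 band.
Grid: Level 23-29 × Category Moderate = 55-64 months.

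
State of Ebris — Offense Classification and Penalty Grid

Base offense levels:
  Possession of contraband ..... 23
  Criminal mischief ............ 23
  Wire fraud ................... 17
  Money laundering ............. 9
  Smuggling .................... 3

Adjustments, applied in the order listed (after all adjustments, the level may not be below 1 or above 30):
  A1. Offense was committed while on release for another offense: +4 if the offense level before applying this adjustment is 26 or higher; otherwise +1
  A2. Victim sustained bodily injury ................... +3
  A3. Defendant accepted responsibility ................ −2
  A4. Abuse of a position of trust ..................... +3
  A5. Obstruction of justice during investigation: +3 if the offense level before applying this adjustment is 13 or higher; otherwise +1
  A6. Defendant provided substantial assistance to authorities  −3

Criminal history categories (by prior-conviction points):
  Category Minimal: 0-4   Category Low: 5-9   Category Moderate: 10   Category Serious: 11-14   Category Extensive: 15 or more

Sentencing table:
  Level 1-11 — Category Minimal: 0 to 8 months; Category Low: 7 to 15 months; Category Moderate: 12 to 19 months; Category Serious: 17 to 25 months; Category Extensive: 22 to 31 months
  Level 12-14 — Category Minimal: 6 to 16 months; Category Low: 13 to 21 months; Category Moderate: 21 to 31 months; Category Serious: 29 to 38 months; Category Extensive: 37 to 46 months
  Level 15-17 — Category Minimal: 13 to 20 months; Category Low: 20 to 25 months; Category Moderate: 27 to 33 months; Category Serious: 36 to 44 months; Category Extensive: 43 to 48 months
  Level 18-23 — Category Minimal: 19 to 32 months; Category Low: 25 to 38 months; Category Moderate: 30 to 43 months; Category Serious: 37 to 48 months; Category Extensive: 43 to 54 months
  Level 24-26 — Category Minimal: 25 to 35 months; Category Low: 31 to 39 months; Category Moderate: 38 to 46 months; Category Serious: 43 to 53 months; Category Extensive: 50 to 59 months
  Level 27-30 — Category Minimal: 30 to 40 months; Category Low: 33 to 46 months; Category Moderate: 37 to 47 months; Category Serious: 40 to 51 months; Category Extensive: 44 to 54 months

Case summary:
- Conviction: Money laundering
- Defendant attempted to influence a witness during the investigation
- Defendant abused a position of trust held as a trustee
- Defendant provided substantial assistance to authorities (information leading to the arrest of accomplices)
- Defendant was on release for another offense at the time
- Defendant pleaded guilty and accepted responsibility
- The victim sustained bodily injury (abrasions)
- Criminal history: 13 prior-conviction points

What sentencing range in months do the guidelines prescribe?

29-38 months

Base offense level for money laundering: 9.
A1 applies (level before this adjustment is 9 < 26, so +1): 9 + 1 = 10.
A2 applies: 10 + 3 = 13.
A3 applies: 13 − 2 = 11.
A4 applies: 11 + 3 = 14.
A5 applies (level before this adjustment is 14 ≥ 13, so +3): 14 + 3 = 17.
A6 applies: 17 − 3 = 14.
Final offense level: 14.
Criminal history: 13 prior points → Category Serious (11-14).
Level 14 falls in the 12-14 band.
Grid: Level 12-14 × Category Serious = 29-38 months.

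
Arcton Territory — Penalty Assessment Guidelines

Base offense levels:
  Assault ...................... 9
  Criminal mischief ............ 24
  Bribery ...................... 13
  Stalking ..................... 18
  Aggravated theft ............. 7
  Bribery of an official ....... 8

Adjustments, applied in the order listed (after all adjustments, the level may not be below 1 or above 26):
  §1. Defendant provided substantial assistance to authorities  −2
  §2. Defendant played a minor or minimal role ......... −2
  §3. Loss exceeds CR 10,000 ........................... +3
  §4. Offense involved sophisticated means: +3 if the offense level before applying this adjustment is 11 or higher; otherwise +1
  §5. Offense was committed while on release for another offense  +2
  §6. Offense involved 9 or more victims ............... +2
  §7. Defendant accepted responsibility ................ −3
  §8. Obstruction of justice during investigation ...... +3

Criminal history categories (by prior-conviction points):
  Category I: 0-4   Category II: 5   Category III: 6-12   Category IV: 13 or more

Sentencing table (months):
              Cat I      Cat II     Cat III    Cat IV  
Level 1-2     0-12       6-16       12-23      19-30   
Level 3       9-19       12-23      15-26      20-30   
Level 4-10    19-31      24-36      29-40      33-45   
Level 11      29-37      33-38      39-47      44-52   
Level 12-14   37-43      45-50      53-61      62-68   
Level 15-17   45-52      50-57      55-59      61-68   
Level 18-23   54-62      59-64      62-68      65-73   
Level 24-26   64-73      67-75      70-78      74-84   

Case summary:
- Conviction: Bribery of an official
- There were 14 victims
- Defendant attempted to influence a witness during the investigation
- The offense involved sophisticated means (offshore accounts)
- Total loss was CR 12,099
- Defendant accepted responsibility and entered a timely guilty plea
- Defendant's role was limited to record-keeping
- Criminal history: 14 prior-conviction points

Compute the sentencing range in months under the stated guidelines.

62-68 months

Base offense level for bribery of an official: 8.
§1 does not apply.
§2 applies: 8 − 2 = 6.
§3 applies: 6 + 3 = 9.
§4 applies (level before this adjustment is 9 < 11, so +1): 9 + 1 = 10.
§6 applies: 10 + 2 = 12.
§7 applies: 12 − 3 = 9.
§8 applies: 9 + 3 = 12.
Final offense level: 12.
Criminal history: 14 prior points → Category IV (13+).
Level 12 falls in the 12-14 band.
Grid: Level 12-14 × Category IV = 62-68 months.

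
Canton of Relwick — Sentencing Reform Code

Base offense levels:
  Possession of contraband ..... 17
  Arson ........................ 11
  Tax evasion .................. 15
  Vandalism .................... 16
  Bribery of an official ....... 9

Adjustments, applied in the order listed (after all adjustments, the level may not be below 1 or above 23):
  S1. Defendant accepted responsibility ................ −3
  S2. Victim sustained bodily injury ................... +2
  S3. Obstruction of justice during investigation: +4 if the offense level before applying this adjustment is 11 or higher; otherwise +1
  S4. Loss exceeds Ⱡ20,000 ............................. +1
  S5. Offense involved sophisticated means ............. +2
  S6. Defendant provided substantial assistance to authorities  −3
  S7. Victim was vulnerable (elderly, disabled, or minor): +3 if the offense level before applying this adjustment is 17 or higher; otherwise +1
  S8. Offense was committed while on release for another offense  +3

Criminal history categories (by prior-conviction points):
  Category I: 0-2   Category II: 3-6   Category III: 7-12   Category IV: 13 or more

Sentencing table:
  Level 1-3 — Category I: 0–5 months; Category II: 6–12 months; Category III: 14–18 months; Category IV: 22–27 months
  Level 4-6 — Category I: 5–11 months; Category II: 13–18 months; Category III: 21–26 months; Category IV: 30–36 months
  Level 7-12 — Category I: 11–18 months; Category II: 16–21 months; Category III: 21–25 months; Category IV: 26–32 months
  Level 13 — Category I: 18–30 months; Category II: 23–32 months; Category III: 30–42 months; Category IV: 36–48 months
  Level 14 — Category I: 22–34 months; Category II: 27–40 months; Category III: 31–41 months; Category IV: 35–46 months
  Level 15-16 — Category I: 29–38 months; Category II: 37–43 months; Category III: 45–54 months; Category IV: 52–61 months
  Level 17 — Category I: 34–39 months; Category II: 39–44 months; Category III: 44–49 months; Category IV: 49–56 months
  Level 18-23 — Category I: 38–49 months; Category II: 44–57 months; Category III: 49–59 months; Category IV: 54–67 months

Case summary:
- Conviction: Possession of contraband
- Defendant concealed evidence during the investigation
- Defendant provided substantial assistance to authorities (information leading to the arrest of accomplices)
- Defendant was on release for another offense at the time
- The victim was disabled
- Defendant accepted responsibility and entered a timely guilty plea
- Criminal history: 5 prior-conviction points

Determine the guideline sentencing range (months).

Base offense level for possession of contraband: 17.
S1 applies: 17 − 3 = 14.
S2 does not apply.
S3 applies (level before this adjustment is 14 ≥ 11, so +4): 14 + 4 = 18.
S5 does not apply.
S6 applies: 18 − 3 = 15.
S7 applies (level before this adjustment is 15 < 17, so +1): 15 + 1 = 16.
S8 applies: 16 + 3 = 19.
Final offense level: 19.
Criminal history: 5 prior points → Category II (3-6).
Level 19 falls in the 18-23 band.
Grid: Level 18-23 × Category II = 44-57 months.

44-57 months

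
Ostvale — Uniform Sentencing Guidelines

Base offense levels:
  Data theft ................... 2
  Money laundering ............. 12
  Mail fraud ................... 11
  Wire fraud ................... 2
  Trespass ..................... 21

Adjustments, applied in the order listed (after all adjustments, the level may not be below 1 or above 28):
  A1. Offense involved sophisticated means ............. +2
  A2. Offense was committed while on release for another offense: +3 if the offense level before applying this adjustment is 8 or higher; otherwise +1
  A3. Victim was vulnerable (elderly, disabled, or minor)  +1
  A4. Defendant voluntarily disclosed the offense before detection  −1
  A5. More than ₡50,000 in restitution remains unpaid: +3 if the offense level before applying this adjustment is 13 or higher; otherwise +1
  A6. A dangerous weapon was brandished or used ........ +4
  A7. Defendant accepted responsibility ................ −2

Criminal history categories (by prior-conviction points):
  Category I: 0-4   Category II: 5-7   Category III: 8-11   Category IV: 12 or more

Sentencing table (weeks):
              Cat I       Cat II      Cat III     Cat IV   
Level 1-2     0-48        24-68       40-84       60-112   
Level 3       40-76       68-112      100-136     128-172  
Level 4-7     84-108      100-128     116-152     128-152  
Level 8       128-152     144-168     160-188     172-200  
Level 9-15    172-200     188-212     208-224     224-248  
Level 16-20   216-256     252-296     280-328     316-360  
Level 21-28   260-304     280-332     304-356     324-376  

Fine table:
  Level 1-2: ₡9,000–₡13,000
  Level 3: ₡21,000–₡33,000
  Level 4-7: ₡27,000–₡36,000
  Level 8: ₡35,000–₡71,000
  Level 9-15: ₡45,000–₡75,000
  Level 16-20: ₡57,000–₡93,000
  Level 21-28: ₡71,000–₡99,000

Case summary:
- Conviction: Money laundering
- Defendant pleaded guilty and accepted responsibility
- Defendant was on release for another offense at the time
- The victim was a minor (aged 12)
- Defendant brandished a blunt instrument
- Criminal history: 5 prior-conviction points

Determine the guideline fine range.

₡57,000–₡93,000

Base offense level for money laundering: 12.
A1 does not apply.
A2 applies (level before this adjustment is 12 ≥ 8, so +3): 12 + 3 = 15.
A3 applies: 15 + 1 = 16.
A4 does not apply.
A5 does not apply.
A6 applies: 16 + 4 = 20.
A7 applies: 20 − 2 = 18.
Final offense level: 18.
Level 18 falls in the 16-20 band.
Fine table: Level 16-20 → ₡57,000–₡93,000.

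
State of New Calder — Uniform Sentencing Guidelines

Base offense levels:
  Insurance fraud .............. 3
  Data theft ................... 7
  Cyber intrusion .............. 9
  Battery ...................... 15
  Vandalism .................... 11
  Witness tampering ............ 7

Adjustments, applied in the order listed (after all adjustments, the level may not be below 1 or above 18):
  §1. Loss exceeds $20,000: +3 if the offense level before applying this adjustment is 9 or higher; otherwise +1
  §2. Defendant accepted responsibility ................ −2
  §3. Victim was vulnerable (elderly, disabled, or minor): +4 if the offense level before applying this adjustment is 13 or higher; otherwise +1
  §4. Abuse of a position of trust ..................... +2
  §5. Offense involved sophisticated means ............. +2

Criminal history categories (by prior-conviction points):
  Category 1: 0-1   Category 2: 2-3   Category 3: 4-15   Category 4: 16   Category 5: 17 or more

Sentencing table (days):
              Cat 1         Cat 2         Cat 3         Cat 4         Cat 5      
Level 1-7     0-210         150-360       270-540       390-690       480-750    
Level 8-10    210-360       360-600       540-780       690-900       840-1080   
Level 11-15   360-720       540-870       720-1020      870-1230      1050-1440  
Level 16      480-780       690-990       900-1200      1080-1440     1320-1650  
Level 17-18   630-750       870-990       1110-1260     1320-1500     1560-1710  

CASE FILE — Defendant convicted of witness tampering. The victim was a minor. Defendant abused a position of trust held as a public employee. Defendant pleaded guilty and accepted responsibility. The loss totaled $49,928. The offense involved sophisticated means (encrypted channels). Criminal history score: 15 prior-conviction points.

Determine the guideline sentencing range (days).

Base offense level for witness tampering: 7.
§1 applies (level before this adjustment is 7 < 9, so +1): 7 + 1 = 8.
§2 applies: 8 − 2 = 6.
§3 applies (level before this adjustment is 6 < 13, so +1): 6 + 1 = 7.
§4 applies: 7 + 2 = 9.
§5 applies: 9 + 2 = 11.
Final offense level: 11.
Criminal history: 15 prior points → Category 3 (4-15).
Level 11 falls in the 11-15 band.
Grid: Level 11-15 × Category 3 = 720-1020 days.

720-1020 days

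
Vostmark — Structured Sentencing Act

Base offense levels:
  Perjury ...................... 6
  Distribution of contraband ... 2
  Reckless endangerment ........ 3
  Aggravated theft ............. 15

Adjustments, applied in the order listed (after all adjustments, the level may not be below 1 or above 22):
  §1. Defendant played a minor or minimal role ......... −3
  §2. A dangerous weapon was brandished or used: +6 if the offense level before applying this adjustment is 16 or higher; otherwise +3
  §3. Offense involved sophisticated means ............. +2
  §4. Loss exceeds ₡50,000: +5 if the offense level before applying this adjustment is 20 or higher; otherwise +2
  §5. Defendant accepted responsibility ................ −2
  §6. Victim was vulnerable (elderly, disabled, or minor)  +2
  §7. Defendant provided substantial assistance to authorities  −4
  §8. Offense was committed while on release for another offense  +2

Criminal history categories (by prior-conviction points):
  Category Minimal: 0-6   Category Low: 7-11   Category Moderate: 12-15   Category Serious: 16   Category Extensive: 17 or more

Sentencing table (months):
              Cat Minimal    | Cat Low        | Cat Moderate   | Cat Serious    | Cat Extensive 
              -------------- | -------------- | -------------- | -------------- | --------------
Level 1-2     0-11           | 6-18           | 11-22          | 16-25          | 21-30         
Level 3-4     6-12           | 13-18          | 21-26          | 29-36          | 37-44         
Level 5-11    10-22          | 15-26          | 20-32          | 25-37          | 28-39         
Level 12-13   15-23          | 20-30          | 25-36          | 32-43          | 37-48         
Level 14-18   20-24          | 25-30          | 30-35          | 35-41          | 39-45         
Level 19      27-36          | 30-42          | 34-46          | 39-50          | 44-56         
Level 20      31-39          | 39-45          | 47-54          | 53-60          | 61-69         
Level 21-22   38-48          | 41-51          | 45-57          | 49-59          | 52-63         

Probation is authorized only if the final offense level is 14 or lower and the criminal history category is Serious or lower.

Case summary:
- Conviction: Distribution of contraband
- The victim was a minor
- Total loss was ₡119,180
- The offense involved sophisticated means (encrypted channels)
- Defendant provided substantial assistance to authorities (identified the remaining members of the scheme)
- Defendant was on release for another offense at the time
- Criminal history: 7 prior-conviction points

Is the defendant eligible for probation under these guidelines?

Base offense level for distribution of contraband: 2.
§1 does not apply.
§3 applies: 2 + 2 = 4.
§4 applies (level before this adjustment is 4 < 20, so +2): 4 + 2 = 6.
§5 does not apply.
§6 applies: 6 + 2 = 8.
§7 applies: 8 − 4 = 4.
§8 applies: 4 + 2 = 6.
Final offense level: 6.
Criminal history: 7 prior points → Category Low (7-11).
Level 6 falls in the 5-11 band.
Grid: Level 5-11 × Category Low = 15-26 months.
Probation check: level 6 ≤ 14 and category Low ≤ Serious → eligible.

Yes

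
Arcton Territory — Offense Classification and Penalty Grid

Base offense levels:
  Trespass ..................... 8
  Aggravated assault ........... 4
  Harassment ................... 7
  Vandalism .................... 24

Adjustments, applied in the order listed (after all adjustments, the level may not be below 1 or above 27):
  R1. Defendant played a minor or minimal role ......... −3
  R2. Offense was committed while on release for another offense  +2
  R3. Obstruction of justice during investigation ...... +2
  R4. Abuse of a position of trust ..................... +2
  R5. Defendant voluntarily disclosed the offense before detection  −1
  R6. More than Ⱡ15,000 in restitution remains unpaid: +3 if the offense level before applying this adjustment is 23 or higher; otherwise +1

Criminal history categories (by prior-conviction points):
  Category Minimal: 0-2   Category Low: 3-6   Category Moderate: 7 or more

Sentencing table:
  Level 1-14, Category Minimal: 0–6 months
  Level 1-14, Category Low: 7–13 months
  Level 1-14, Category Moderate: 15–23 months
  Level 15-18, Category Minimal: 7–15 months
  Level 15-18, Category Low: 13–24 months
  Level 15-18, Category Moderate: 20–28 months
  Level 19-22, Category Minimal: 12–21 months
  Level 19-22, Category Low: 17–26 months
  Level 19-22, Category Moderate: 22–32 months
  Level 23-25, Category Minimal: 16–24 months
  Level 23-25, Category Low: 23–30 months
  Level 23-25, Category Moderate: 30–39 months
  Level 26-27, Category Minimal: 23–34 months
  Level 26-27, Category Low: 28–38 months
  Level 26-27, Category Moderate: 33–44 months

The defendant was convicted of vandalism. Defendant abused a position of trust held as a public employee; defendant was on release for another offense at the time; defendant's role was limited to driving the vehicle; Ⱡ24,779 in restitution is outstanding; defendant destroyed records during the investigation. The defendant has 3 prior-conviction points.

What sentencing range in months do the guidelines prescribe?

Base offense level for vandalism: 24.
R1 applies: 24 − 3 = 21.
R2 applies: 21 + 2 = 23.
R3 applies: 23 + 2 = 25.
R4 applies: 25 + 2 = 27.
R5 does not apply.
R6 applies (level before this adjustment is 27 ≥ 23, so +3): 27 + 3 = 30.
Level 30 exceeds the maximum of 27; capped at 27.
Final offense level: 27.
Criminal history: 3 prior points → Category Low (3-6).
Level 27 falls in the 26-27 band.
Grid: Level 26-27 × Category Low = 28-38 months.

28-38 months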